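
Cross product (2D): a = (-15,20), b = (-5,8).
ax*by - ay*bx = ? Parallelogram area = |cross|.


cross = -15*8 - 20*(-5) = -120 + 100 = -20
Parallelogram area = |-20| = 20

cross = -20, parallelogram area = 20


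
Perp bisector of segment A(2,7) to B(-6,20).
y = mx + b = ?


Midpoint = (-2, 13.5)
Slope of AB = dy/dx = 13/(-8) = -1.6250
Perp slope = -dx/dy = 8/13 = 0.6154
b = My - (perp slope)*Mx = 13.5 + (-8*(-2))/13 = 13.5 + 1.2308 = 14.7308

y = 0.6154x + 14.7308


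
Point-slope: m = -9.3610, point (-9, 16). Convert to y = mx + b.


y - 16 = -9.3610(x + 9)
y = -9.3610x + 16 + 9.3610*(-9)
y = -9.3610x - 68.2490

y = -9.3610x - 68.2490


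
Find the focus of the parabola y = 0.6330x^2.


a = 0.6330
4a = 2.5320
focus = (0, 1/2.5320) = (0, 0.3949)

Focus = (0, 0.3949)


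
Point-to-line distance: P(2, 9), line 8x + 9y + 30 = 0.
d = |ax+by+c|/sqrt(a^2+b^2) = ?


|8*2 + 9*9 + 30| = |127| = 127
sqrt(64 + 81) = sqrt(145) = 12.0416
d = 127/sqrt(145) = 10.5468

10.5468


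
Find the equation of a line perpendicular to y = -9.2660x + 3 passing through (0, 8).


Perpendicular slope = -1/m1 = -1/(-9.2660) = 0.1079
b2 = y0 - m2*x0 = 8 + 0/(-9.2660) = 8 + 0 = 8.0000

y = 0.1079x + 8.0000


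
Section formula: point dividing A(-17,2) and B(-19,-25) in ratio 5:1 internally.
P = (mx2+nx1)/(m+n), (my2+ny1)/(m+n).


Px = (5*(-19) + 1*(-17))/6 = -112/6 = -18.6667
Py = (5*(-25) + 1*2)/6 = -123/6 = -20.5000

P = (-18.6667, -20.5000)


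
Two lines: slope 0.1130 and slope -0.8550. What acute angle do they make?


m1-m2 = 0.968
1+m1*m2 = 0.903385
tan(theta) = |0.968/0.903385| = 1.071525
theta = arctan(|0.968/0.903385|) = 46.9775 degrees (acute angle)

46.9775 degrees


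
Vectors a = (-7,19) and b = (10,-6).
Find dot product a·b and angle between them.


a·b = -7*10 + 19*(-6) = -70 - 114 = -184
|a| = sqrt(49+361) = 20.2485
|b| = sqrt(100+36) = 11.6619
cos(theta) = -184/(sqrt(410)*sqrt(136)) = -184/sqrt(55760) = -0.779213
theta = arccos(-184/sqrt(55760)) = 141.1886 degrees

a·b = -184, theta = 141.1886 deg


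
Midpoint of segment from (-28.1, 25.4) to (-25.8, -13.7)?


Mx = (-28.1 - 25.8)/2 = -53.9/2 = -26.9500
My = (25.4 - 13.7)/2 = 11.7/2 = 5.8500

(-26.9500, 5.8500)


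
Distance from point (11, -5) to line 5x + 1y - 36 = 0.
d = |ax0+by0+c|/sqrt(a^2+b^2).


|5*11 + 1*(-5) - 36| = |14| = 14
sqrt(25 + 1) = sqrt(26) = 5.0990
d = 14/sqrt(26) = 2.7456

2.7456


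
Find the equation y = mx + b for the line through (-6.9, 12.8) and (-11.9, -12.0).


m = (-24.8)/(-5.0) = 4.9600
b = y1 - m*x1 = 12.8 - (-24.8*(-6.9))/(-5.0) = 12.8 + 34.2240 = 47.0240

y = 4.9600x + 47.0240


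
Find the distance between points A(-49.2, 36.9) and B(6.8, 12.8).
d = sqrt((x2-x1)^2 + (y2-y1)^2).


dx = 6.8 + 49.2 = 56.0
dy = 12.8 - 36.9 = -24.1
d = sqrt(3136.0 + 580.81) = sqrt(3716.81) = 60.9656

60.9656


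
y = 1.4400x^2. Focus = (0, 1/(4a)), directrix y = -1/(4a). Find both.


a = 1.4400
1/(4a) = 0.1736
Focus = (0, 0.1736)
Directrix: y = -0.1736

Focus = (0, 0.1736), Directrix: y = -0.1736


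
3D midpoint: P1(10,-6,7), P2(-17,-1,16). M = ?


Mx = (10- 17)/2 = -3.5000
My = (-6- 1)/2 = -3.5000
Mz = (7+16)/2 = 11.5000

M = (-3.5000, -3.5000, 11.5000)


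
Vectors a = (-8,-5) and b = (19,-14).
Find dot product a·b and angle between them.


a·b = -8*19 - 5*(-14) = -152 + 70 = -82
|a| = sqrt(64+25) = 9.4340
|b| = sqrt(361+196) = 23.6008
cos(theta) = -82/(sqrt(89)*sqrt(557)) = -82/sqrt(49573) = -0.368291
theta = arccos(-82/sqrt(49573)) = 111.6103 degrees

a·b = -82, theta = 111.6103 deg


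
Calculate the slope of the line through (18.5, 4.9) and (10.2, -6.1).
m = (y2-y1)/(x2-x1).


dy = -6.1 - 4.9 = -11.0
dx = 10.2 - 18.5 = -8.3
m = -11.0/(-8.3) = 1.3253

m = 1.3253


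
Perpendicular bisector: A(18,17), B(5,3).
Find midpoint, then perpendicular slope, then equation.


Midpoint = (11.5, 10)
Slope of AB = dy/dx = -14/(-13) = 1.0769
Perp slope = -dx/dy = -13/14 = -0.9286
b = My - (perp slope)*Mx = 10 + (-13*11.5)/(-14) = 10 + 10.6786 = 20.6786

y = -0.9286x + 20.6786


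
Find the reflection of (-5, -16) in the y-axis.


Reflection rule for y-axis: (-x, y)
(-5, -16) -> (5, -16)

(5, -16)


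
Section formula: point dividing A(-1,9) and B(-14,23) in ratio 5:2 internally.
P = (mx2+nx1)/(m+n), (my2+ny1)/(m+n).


Px = (5*(-14) + 2*(-1))/7 = -72/7 = -10.2857
Py = (5*23 + 2*9)/7 = 133/7 = 19.0000

P = (-10.2857, 19.0000)


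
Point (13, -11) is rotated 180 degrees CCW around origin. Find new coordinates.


cos(180) = -1, sin(180) = 0
x' = 13*(-1) + 11*0 = -13
y' = 13*0 - 11*(-1) = 11

(-13, 11)


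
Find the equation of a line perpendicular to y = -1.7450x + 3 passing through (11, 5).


Perpendicular slope = -1/m1 = -1/(-1.7450) = 0.5731
b2 = y0 - m2*x0 = 5 + 11/(-1.7450) = 5 - 6.3037 = -1.3037

y = 0.5731x - 1.3037


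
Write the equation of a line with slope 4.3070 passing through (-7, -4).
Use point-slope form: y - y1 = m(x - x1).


y + 4 = 4.3070(x + 7)
y = 4.3070x - 4 - 4.3070*(-7)
y = 4.3070x + 26.1490

y = 4.3070x + 26.1490


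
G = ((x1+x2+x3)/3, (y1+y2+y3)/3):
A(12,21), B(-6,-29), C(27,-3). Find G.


Gx = (12- 6+27)/3 = 33/3 = 11.0000
Gy = (21- 29- 3)/3 = -11/3 = -3.6667

G = (11.0000, -3.6667)


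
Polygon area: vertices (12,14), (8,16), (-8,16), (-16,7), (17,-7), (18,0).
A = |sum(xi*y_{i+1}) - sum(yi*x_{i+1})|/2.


sum(xi*y_{i+1}) = 12*16 + 8*16 - 8*7 - 16*(-7) + 17*0 + 18*14 = 628
sum(yi*x_{i+1}) = 14*8 + 16*(-8) + 16*(-16) + 7*17 - 7*18 + 0*12 = -279
Area = |628 + 279|/2 = 907/2 = 453.5000

453.5000 sq units


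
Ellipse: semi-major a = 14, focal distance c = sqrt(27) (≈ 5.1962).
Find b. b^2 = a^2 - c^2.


b^2 = 14^2 - (sqrt(27))^2 = 196 - 27 = 169
b = sqrt(169) = 13

b = 13


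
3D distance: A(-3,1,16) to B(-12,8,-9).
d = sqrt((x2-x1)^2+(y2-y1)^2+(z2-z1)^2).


dx=-9, dy=7, dz=-25
d = sqrt(81+49+625) = sqrt(755) = 27.4773

27.4773


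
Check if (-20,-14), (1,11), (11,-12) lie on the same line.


-20*(11+ 12) + 1*(-12+ 14) + 11*(-14-11)
= -460 + 2 - 275 = -733

No, not collinear (determinant = -733)


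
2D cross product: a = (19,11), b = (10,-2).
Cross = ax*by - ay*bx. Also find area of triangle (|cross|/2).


cross = 19*(-2) - 11*10 = -38 - 110 = -148
Triangle area = |-148|/2 = 148/2 = 74.0000

cross = -148, triangle area = 74.0000


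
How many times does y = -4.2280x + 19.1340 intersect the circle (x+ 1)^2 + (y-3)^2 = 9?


Substitute y = -4.2280x + 19.1340: (x+ 1)^2 + (-4.2280x+19.1340-3)^2 = 9
Expand to Ax^2 + Bx + C = 0, where b-k = 16.134
A = 1+m^2 = 18.875984
B = 2(m(b-k) - h) = 2(-4.2280*16.134 + 1) = -134.429104
C = h^2 + (b-k)^2 - r^2 = 1 + 260.305956 - 9 = 252.305956
disc = B^2-4AC = 18071.1840 - 19050.0928 = -978.9088
disc < 0

0 intersection points


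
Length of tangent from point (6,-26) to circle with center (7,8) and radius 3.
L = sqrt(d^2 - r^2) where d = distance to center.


d = sqrt((6-7)^2 + (-26-8)^2) = sqrt(1+1156) = 34.0147
L = sqrt(1157.0000 - 9) = sqrt(1148.0000) = 33.8821

33.8821


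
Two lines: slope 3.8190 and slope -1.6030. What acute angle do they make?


m1-m2 = 5.422
1+m1*m2 = -5.121857
tan(theta) = |5.422/(-5.121857)| = 1.058600
theta = arctan(|5.422/(-5.121857)|) = 46.6305 degrees (acute angle)

46.6305 degrees


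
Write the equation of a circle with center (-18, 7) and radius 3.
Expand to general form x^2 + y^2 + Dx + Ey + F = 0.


(x+ 18)^2 + (y-7)^2 = 3^2
D = -2h = 36, E = -2k = -14
F = h^2+k^2-r^2 = 324+49-9 = 364

x^2 + y^2 + 36x - 14y + 364 = 0


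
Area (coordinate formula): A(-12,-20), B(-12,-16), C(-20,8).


-12*(-16-8) = 288
-12*(8+ 20) = -336
-20*(-20+ 16) = 80
sum = 32
Area = |32|/2 = 16.0000

16.0000 sq units


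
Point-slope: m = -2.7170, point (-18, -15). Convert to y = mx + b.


y + 15 = -2.7170(x + 18)
y = -2.7170x - 15 + 2.7170*(-18)
y = -2.7170x - 63.9060

y = -2.7170x - 63.9060


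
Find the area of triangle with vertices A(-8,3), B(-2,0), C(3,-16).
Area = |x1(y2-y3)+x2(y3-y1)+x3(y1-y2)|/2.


-8*(0+ 16) = -128
-2*(-16-3) = 38
3*(3-0) = 9
sum = -81
Area = |-81|/2 = 40.5000

40.5000 sq units


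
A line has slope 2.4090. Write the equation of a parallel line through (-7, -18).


Parallel lines have equal slopes.
m2 = 2.4090
b2 = -18 - 2.4090*(-7) = -1.1370

y = 2.4090x - 1.1370


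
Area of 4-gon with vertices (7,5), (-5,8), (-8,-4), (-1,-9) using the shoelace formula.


sum(xi*y_{i+1}) = 7*8 - 5*(-4) - 8*(-9) - 1*5 = 143
sum(yi*x_{i+1}) = 5*(-5) + 8*(-8) - 4*(-1) - 9*7 = -148
Area = |143 + 148|/2 = 291/2 = 145.5000

145.5000 sq units


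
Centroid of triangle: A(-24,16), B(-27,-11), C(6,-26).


Gx = (-24- 27+6)/3 = -45/3 = -15.0000
Gy = (16- 11- 26)/3 = -21/3 = -7.0000

G = (-15.0000, -7.0000)


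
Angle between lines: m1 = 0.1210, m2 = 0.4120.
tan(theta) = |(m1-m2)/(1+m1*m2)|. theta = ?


m1-m2 = -0.291
1+m1*m2 = 1.049852
tan(theta) = |-0.291/1.049852| = 0.277182
theta = arctan(|-0.291/1.049852|) = 15.4924 degrees (acute angle)

15.4924 degrees


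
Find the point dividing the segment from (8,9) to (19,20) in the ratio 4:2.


Px = (4*19 + 2*8)/6 = 92/6 = 15.3333
Py = (4*20 + 2*9)/6 = 98/6 = 16.3333

P = (15.3333, 16.3333)


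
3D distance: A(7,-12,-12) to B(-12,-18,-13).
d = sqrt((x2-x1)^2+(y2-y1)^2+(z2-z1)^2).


dx=-19, dy=-6, dz=-1
d = sqrt(361+36+1) = sqrt(398) = 19.9499

19.9499


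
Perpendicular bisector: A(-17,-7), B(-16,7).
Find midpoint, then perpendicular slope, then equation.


Midpoint = (-16.5, 0)
Slope of AB = dy/dx = 14/1 = 14.0000
Perp slope = -dx/dy = -1/14 = -0.0714
b = My - (perp slope)*Mx = 0 + (1*(-16.5))/14 = 0 - 1.1786 = -1.1786

y = -0.0714x - 1.1786


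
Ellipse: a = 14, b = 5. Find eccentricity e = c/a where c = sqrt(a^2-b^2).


c = sqrt(196-25) = sqrt(171) = 13.0767
e = c/a = sqrt(171)/14 = 0.9340

e = 0.9340


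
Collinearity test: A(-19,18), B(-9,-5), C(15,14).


-19*(-5-14) - 9*(14-18) + 15*(18+ 5)
= 361 + 36 + 345 = 742

No, not collinear (determinant = 742)


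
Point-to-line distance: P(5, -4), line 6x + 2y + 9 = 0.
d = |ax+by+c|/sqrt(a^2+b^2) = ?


|6*5 + 2*(-4) + 9| = |31| = 31
sqrt(36 + 4) = sqrt(40) = 6.3246
d = 31/sqrt(40) = 4.9015

4.9015


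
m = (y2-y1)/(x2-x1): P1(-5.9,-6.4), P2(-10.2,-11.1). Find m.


dy = -11.1 + 6.4 = -4.7
dx = -10.2 + 5.9 = -4.3
m = -4.7/(-4.3) = 1.0930

m = 1.0930


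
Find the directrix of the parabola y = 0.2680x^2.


a = 0.2680
1/(4a) = 0.9328
directrix: y = -0.9328 = -0.9328

y = -0.9328


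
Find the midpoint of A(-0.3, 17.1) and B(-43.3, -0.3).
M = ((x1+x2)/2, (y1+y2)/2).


Mx = (-0.3 - 43.3)/2 = -43.6/2 = -21.8000
My = (17.1 - 0.3)/2 = 16.8/2 = 8.4000

(-21.8000, 8.4000)


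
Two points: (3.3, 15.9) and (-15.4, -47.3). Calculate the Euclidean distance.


dx = -15.4 - 3.3 = -18.7
dy = -47.3 - 15.9 = -63.2
d = sqrt(349.69 + 3994.24) = sqrt(4343.93) = 65.9085

65.9085


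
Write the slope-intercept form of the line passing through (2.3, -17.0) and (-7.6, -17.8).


m = (-0.8)/(-9.9) = 0.0808
b = y1 - m*x1 = -17.0 - (-0.8*2.3)/(-9.9) = -17.0 - 0.1859 = -17.1859

y = 0.0808x - 17.1859


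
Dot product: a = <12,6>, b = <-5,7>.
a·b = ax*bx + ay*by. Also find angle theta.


a·b = 12*(-5) + 6*7 = -60 + 42 = -18
|a| = sqrt(144+36) = 13.4164
|b| = sqrt(25+49) = 8.6023
cos(theta) = -18/(sqrt(180)*sqrt(74)) = -18/sqrt(13320) = -0.155963
theta = arccos(-18/sqrt(13320)) = 98.9726 degrees

a·b = -18, theta = 98.9726 deg


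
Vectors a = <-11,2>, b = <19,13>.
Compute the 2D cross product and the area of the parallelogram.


cross = -11*13 - 2*19 = -143 - 38 = -181
Parallelogram area = |-181| = 181

cross = -181, parallelogram area = 181


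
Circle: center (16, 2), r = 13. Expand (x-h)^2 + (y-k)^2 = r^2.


(x-16)^2 + (y-2)^2 = 13^2
D = -2h = -32, E = -2k = -4
F = h^2+k^2-r^2 = 256+4-169 = 91

x^2 + y^2 - 32x - 4y + 91 = 0


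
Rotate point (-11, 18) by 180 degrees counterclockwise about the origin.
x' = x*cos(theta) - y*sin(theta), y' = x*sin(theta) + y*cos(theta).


cos(180) = -1, sin(180) = 0
x' = -11*(-1) - 18*0 = 11
y' = -11*0 + 18*(-1) = -18

(11, -18)


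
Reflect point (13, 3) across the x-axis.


Reflection rule for x-axis: (x, -y)
(13, 3) -> (13, -3)

(13, -3)


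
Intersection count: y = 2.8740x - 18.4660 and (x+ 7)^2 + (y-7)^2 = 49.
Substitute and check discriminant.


Substitute y = 2.8740x - 18.4660: (x+ 7)^2 + (2.8740x- 18.4660-7)^2 = 49
Expand to Ax^2 + Bx + C = 0, where b-k = -25.466
A = 1+m^2 = 9.259876
B = 2(m(b-k) - h) = 2(2.8740*(-25.466) + 7) = -132.378568
C = h^2 + (b-k)^2 - r^2 = 49 + 648.517156 - 49 = 648.517156
disc = B^2-4AC = 17524.0853 - 24020.7538 = -6496.6685
disc < 0

0 intersection points


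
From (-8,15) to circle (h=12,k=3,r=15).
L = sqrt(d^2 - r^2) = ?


d = sqrt((-8-12)^2 + (15-3)^2) = sqrt(400+144) = 23.3238
L = sqrt(544.0000 - 225) = sqrt(319.0000) = 17.8606

17.8606


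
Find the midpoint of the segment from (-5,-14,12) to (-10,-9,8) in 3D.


Mx = (-5- 10)/2 = -7.5000
My = (-14- 9)/2 = -11.5000
Mz = (12+8)/2 = 10.0000

M = (-7.5000, -11.5000, 10.0000)


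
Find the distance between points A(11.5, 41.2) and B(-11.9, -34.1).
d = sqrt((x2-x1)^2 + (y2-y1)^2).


dx = -11.9 - 11.5 = -23.4
dy = -34.1 - 41.2 = -75.3
d = sqrt(547.56 + 5670.09) = sqrt(6217.65) = 78.8521

78.8521


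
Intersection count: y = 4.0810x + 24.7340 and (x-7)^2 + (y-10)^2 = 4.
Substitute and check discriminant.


Substitute y = 4.0810x + 24.7340: (x-7)^2 + (4.0810x+24.7340-10)^2 = 4
Expand to Ax^2 + Bx + C = 0, where b-k = 14.734
A = 1+m^2 = 17.654561
B = 2(m(b-k) - h) = 2(4.0810*14.734 - 7) = 106.258908
C = h^2 + (b-k)^2 - r^2 = 49 + 217.090756 - 4 = 262.090756
disc = B^2-4AC = 11290.9555 - 18508.3890 = -7217.4335
disc < 0

0 intersection points


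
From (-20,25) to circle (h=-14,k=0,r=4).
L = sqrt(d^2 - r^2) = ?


d = sqrt((-20+ 14)^2 + (25-0)^2) = sqrt(36+625) = 25.7099
L = sqrt(661.0000 - 16) = sqrt(645.0000) = 25.3969

25.3969


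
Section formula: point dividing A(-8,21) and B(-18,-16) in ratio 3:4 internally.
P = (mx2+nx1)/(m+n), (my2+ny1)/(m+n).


Px = (3*(-18) + 4*(-8))/7 = -86/7 = -12.2857
Py = (3*(-16) + 4*21)/7 = 36/7 = 5.1429

P = (-12.2857, 5.1429)


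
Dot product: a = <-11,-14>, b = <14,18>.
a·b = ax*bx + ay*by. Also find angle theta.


a·b = -11*14 - 14*18 = -154 - 252 = -406
|a| = sqrt(121+196) = 17.8045
|b| = sqrt(196+324) = 22.8035
cos(theta) = -406/(sqrt(317)*sqrt(520)) = -406/sqrt(164840) = -0.999988
theta = arccos(-406/sqrt(164840)) = 179.7178 degrees

a·b = -406, theta = 179.7178 deg


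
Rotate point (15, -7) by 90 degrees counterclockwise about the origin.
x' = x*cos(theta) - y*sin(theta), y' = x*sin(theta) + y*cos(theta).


cos(90) = 0, sin(90) = 1
x' = 15*0 + 7*1 = 7
y' = 15*1 - 7*0 = 15

(7, 15)


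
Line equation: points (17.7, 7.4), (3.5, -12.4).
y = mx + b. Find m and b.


m = (-19.8)/(-14.2) = 1.3944
b = y1 - m*x1 = 7.4 - (-19.8*17.7)/(-14.2) = 7.4 - 24.6803 = -17.2803

y = 1.3944x - 17.2803


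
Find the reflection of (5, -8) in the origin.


Reflection rule for origin: (-x, -y)
(5, -8) -> (-5, 8)

(-5, 8)


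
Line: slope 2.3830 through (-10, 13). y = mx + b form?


y - 13 = 2.3830(x + 10)
y = 2.3830x + 13 - 2.3830*(-10)
y = 2.3830x + 36.8300

y = 2.3830x + 36.8300


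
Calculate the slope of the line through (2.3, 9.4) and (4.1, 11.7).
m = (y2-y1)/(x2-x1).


dy = 11.7 - 9.4 = 2.3
dx = 4.1 - 2.3 = 1.8
m = 2.3/1.8 = 1.2778

m = 1.2778


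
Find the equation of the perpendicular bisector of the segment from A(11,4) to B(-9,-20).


Midpoint = (1, -8)
Slope of AB = dy/dx = -24/(-20) = 1.2000
Perp slope = -dx/dy = -20/24 = -0.8333
b = My - (perp slope)*Mx = -8 + (-20*1)/(-24) = -8 + 0.8333 = -7.1667

y = -0.8333x - 7.1667


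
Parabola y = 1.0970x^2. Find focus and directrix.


a = 1.0970
1/(4a) = 0.2279
Focus = (0, 0.2279)
Directrix: y = -0.2279

Focus = (0, 0.2279), Directrix: y = -0.2279


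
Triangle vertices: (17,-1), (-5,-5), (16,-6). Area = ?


17*(-5+ 6) = 17
-5*(-6+ 1) = 25
16*(-1+ 5) = 64
sum = 106
Area = |106|/2 = 53.0000

53.0000 sq units


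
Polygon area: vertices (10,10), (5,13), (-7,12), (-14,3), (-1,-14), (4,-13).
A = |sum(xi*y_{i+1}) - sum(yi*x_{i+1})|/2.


sum(xi*y_{i+1}) = 10*13 + 5*12 - 7*3 - 14*(-14) - 1*(-13) + 4*10 = 418
sum(yi*x_{i+1}) = 10*5 + 13*(-7) + 12*(-14) + 3*(-1) - 14*4 - 13*10 = -398
Area = |418 + 398|/2 = 816/2 = 408.0000

408.0000 sq units


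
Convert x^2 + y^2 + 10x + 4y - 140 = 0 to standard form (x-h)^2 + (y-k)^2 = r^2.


h = -D/2 = -10/2 = -5
k = -E/2 = -4/2 = -2
r^2 = h^2 + k^2 - F = 25 + 4 + 140 = 169
r = 13

Center (-5, -2), radius = 13


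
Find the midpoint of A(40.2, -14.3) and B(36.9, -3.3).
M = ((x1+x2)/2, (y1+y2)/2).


Mx = (40.2 + 36.9)/2 = 77.1/2 = 38.5500
My = (-14.3 - 3.3)/2 = -17.6/2 = -8.8000

(38.5500, -8.8000)


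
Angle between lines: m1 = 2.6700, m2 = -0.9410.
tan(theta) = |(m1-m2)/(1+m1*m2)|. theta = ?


m1-m2 = 3.611
1+m1*m2 = -1.51247
tan(theta) = |3.611/(-1.51247)| = 2.387485
theta = arctan(|3.611/(-1.51247)|) = 67.2736 degrees (acute angle)

67.2736 degrees


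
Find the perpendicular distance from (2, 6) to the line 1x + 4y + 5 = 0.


|1*2 + 4*6 + 5| = |31| = 31
sqrt(1 + 16) = sqrt(17) = 4.1231
d = 31/sqrt(17) = 7.5186

7.5186


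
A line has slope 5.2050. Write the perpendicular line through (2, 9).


Perpendicular slope = -1/m1 = -1/5.2050 = -0.1921
b2 = y0 - m2*x0 = 9 + 2/5.2050 = 9 + 0.3842 = 9.3842

y = -0.1921x + 9.3842


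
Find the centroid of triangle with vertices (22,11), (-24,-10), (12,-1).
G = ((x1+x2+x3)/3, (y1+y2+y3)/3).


Gx = (22- 24+12)/3 = 10/3 = 3.3333
Gy = (11- 10- 1)/3 = 0/3 = 0

G = (3.3333, 0)


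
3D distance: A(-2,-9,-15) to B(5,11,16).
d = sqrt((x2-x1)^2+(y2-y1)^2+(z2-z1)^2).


dx=7, dy=20, dz=31
d = sqrt(49+400+961) = sqrt(1410) = 37.5500

37.5500


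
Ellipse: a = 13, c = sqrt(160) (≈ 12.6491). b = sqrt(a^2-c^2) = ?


b^2 = 13^2 - (sqrt(160))^2 = 169 - 160 = 9
b = sqrt(9) = 3

b = 3


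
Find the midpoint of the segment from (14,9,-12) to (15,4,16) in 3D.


Mx = (14+15)/2 = 14.5000
My = (9+4)/2 = 6.5000
Mz = (-12+16)/2 = 2.0000

M = (14.5000, 6.5000, 2.0000)


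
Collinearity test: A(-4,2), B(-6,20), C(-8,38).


-4*(20-38) - 6*(38-2) - 8*(2-20)
= 72 - 216 + 144 = 0

Yes, collinear (determinant = 0)


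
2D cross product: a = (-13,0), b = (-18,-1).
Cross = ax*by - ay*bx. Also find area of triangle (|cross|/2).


cross = -13*(-1) - 0*(-18) = 13 - 0 = 13
Triangle area = |13|/2 = 13/2 = 6.5000

cross = 13, triangle area = 6.5000


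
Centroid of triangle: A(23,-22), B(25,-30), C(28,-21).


Gx = (23+25+28)/3 = 76/3 = 25.3333
Gy = (-22- 30- 21)/3 = -73/3 = -24.3333

G = (25.3333, -24.3333)


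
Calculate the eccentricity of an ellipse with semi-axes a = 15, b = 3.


c = sqrt(225-9) = sqrt(216) = 14.6969
e = c/a = sqrt(216)/15 = 0.9798

e = 0.9798


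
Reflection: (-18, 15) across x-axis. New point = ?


Reflection rule for x-axis: (x, -y)
(-18, 15) -> (-18, -15)

(-18, -15)


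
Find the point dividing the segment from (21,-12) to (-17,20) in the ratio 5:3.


Px = (5*(-17) + 3*21)/8 = -22/8 = -2.7500
Py = (5*20 + 3*(-12))/8 = 64/8 = 8.0000

P = (-2.7500, 8.0000)


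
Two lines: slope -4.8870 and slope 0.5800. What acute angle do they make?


m1-m2 = -5.467
1+m1*m2 = -1.83446
tan(theta) = |-5.467/(-1.83446)| = 2.980169
theta = arctan(|-5.467/(-1.83446)|) = 71.4507 degrees (acute angle)

71.4507 degrees


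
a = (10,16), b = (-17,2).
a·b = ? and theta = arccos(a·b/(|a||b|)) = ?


a·b = 10*(-17) + 16*2 = -170 + 32 = -138
|a| = sqrt(100+256) = 18.8680
|b| = sqrt(289+4) = 17.1172
cos(theta) = -138/(sqrt(356)*sqrt(293)) = -138/sqrt(104308) = -0.427288
theta = arccos(-138/sqrt(104308)) = 115.2955 degrees

a·b = -138, theta = 115.2955 deg


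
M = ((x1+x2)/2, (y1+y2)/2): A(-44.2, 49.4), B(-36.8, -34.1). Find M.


Mx = (-44.2 - 36.8)/2 = -81.0/2 = -40.5000
My = (49.4 - 34.1)/2 = 15.3/2 = 7.6500

(-40.5000, 7.6500)


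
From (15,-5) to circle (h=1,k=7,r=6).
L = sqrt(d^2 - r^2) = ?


d = sqrt((15-1)^2 + (-5-7)^2) = sqrt(196+144) = 18.4391
L = sqrt(340.0000 - 36) = sqrt(304.0000) = 17.4356

17.4356


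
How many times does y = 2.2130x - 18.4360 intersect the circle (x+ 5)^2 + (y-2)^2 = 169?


Substitute y = 2.2130x - 18.4360: (x+ 5)^2 + (2.2130x- 18.4360-2)^2 = 169
Expand to Ax^2 + Bx + C = 0, where b-k = -20.436
A = 1+m^2 = 5.897369
B = 2(m(b-k) - h) = 2(2.2130*(-20.436) + 5) = -80.449736
C = h^2 + (b-k)^2 - r^2 = 25 + 417.630096 - 169 = 273.630096
disc = B^2-4AC = 6472.1600 - 6454.7906 = 17.3694
disc > 0

2 intersection points


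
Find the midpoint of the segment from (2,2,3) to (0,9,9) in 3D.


Mx = (2+0)/2 = 1.0000
My = (2+9)/2 = 5.5000
Mz = (3+9)/2 = 6.0000

M = (1.0000, 5.5000, 6.0000)


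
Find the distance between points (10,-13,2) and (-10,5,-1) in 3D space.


dx=-20, dy=18, dz=-3
d = sqrt(400+324+9) = sqrt(733) = 27.0740

27.0740


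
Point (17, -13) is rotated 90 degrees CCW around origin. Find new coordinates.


cos(90) = 0, sin(90) = 1
x' = 17*0 + 13*1 = 13
y' = 17*1 - 13*0 = 17

(13, 17)


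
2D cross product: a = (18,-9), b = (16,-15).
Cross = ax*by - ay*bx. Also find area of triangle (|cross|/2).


cross = 18*(-15) + 9*16 = -270 + 144 = -126
Triangle area = |-126|/2 = 126/2 = 63.0000

cross = -126, triangle area = 63.0000


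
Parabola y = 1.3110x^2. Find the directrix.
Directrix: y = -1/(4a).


a = 1.3110
1/(4a) = 0.1907
directrix: y = -0.1907 = -0.1907

y = -0.1907


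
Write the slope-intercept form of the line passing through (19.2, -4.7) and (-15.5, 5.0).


m = (9.7)/(-34.7) = -0.2795
b = y1 - m*x1 = -4.7 - (9.7*19.2)/(-34.7) = -4.7 + 5.3671 = 0.6671

y = -0.2795x + 0.6671


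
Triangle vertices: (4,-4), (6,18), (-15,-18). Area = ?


4*(18+ 18) = 144
6*(-18+ 4) = -84
-15*(-4-18) = 330
sum = 390
Area = |390|/2 = 195.0000

195.0000 sq units


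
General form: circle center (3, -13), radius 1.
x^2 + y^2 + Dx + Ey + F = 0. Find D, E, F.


(x-3)^2 + (y+ 13)^2 = 1^2
D = -2h = -6, E = -2k = 26
F = h^2+k^2-r^2 = 9+169-1 = 177

D = -6, E = 26, F = 177


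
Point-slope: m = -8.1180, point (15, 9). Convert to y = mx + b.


y - 9 = -8.1180(x - 15)
y = -8.1180x + 9 + 8.1180*15
y = -8.1180x + 130.7700

y = -8.1180x + 130.7700


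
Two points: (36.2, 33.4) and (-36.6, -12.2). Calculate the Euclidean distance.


dx = -36.6 - 36.2 = -72.8
dy = -12.2 - 33.4 = -45.6
d = sqrt(5299.84 + 2079.36) = sqrt(7379.2) = 85.9023

85.9023


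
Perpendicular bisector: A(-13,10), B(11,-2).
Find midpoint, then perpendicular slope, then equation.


Midpoint = (-1, 4)
Slope of AB = dy/dx = -12/24 = -0.5000
Perp slope = -dx/dy = 24/12 = 2.0000
b = My - (perp slope)*Mx = 4 + (24*(-1))/(-12) = 4 + 2.0000 = 6.0000

y = 2.0000x + 6.0000


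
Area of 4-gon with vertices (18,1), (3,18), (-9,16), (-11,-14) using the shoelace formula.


sum(xi*y_{i+1}) = 18*18 + 3*16 - 9*(-14) - 11*1 = 487
sum(yi*x_{i+1}) = 1*3 + 18*(-9) + 16*(-11) - 14*18 = -587
Area = |487 + 587|/2 = 1074/2 = 537.0000

537.0000 sq units


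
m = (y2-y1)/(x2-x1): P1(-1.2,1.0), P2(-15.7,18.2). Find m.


dy = 18.2 - 1.0 = 17.2
dx = -15.7 + 1.2 = -14.5
m = 17.2/(-14.5) = -1.1862

m = -1.1862


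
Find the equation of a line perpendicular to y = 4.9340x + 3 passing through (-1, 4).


Perpendicular slope = -1/m1 = -1/4.9340 = -0.2027
b2 = y0 - m2*x0 = 4 - 1/4.9340 = 4 - 0.2027 = 3.7973

y = -0.2027x + 3.7973


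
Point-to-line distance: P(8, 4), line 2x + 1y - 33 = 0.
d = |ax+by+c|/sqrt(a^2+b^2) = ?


|2*8 + 1*4 - 33| = |-13| = 13
sqrt(4 + 1) = sqrt(5) = 2.2361
d = 13/sqrt(5) = 5.8138

5.8138


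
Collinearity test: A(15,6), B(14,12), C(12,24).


15*(12-24) + 14*(24-6) + 12*(6-12)
= -180 + 252 - 72 = 0

Yes, collinear (determinant = 0)


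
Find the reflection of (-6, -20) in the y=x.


Reflection rule for y=x: (y, x)
(-6, -20) -> (-20, -6)

(-20, -6)


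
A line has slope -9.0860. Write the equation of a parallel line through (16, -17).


Parallel lines have equal slopes.
m2 = -9.0860
b2 = -17 + 9.0860*16 = 128.3760

y = -9.0860x + 128.3760


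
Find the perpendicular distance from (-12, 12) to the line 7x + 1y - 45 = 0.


|7*(-12) + 1*12 - 45| = |-117| = 117
sqrt(49 + 1) = sqrt(50) = 7.0711
d = 117/sqrt(50) = 16.5463

16.5463


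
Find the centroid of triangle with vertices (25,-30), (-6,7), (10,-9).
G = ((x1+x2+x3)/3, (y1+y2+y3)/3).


Gx = (25- 6+10)/3 = 29/3 = 9.6667
Gy = (-30+7- 9)/3 = -32/3 = -10.6667

G = (9.6667, -10.6667)


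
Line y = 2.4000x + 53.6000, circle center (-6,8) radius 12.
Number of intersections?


Substitute y = 2.4000x + 53.6000: (x+ 6)^2 + (2.4000x+53.6000-8)^2 = 144
Expand to Ax^2 + Bx + C = 0, where b-k = 45.6
A = 1+m^2 = 6.76
B = 2(m(b-k) - h) = 2(2.4000*45.6 + 6) = 230.88
C = h^2 + (b-k)^2 - r^2 = 36 + 2079.36 - 144 = 1971.36
disc = B^2-4AC = 53305.5744 - 53305.5744 = 0
disc = 0

1 intersection point (tangent)


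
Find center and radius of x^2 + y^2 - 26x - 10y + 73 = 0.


h = -D/2 = 26/2 = 13
k = -E/2 = 10/2 = 5
r^2 = h^2 + k^2 - F = 169 + 25 - 73 = 121
r = 11

Center (13, 5), radius = 11


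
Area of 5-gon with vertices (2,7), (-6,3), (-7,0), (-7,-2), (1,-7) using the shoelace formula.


sum(xi*y_{i+1}) = 2*3 - 6*0 - 7*(-2) - 7*(-7) + 1*7 = 76
sum(yi*x_{i+1}) = 7*(-6) + 3*(-7) + 0*(-7) - 2*1 - 7*2 = -79
Area = |76 + 79|/2 = 155/2 = 77.5000

77.5000 sq units


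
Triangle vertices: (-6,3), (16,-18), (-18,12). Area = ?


-6*(-18-12) = 180
16*(12-3) = 144
-18*(3+ 18) = -378
sum = -54
Area = |-54|/2 = 27.0000

27.0000 sq units


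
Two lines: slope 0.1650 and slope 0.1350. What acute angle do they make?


m1-m2 = 0.03
1+m1*m2 = 1.022275
tan(theta) = |0.03/1.022275| = 0.029346
theta = arctan(|0.03/1.022275|) = 1.6809 degrees (acute angle)

1.6809 degrees


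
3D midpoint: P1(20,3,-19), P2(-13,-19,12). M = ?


Mx = (20- 13)/2 = 3.5000
My = (3- 19)/2 = -8.0000
Mz = (-19+12)/2 = -3.5000

M = (3.5000, -8.0000, -3.5000)


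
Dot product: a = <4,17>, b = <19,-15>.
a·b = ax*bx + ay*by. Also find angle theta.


a·b = 4*19 + 17*(-15) = 76 - 255 = -179
|a| = sqrt(16+289) = 17.4642
|b| = sqrt(361+225) = 24.2074
cos(theta) = -179/(sqrt(305)*sqrt(586)) = -179/sqrt(178730) = -0.423403
theta = arccos(-179/sqrt(178730)) = 115.0496 degrees

a·b = -179, theta = 115.0496 deg


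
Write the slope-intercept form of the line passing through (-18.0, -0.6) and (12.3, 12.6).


m = (13.2)/(30.3) = 0.4356
b = y1 - m*x1 = -0.6 - (13.2*(-18.0))/(30.3) = -0.6 + 7.8416 = 7.2416

y = 0.4356x + 7.2416


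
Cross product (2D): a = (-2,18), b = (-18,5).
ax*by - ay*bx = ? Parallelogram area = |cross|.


cross = -2*5 - 18*(-18) = -10 + 324 = 314
Parallelogram area = |314| = 314

cross = 314, parallelogram area = 314


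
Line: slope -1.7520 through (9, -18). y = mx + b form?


y + 18 = -1.7520(x - 9)
y = -1.7520x - 18 + 1.7520*9
y = -1.7520x - 2.2320

y = -1.7520x - 2.2320


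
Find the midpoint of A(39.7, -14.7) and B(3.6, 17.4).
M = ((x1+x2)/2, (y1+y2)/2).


Mx = (39.7 + 3.6)/2 = 43.3/2 = 21.6500
My = (-14.7 + 17.4)/2 = 2.7/2 = 1.3500

(21.6500, 1.3500)


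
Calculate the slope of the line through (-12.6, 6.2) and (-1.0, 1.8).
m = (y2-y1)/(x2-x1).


dy = 1.8 - 6.2 = -4.4
dx = -1.0 + 12.6 = 11.6
m = -4.4/11.6 = -0.3793

m = -0.3793


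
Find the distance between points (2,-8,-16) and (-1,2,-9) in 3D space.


dx=-3, dy=10, dz=7
d = sqrt(9+100+49) = sqrt(158) = 12.5698

12.5698


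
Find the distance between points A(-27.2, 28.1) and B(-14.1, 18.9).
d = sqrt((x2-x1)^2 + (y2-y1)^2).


dx = -14.1 + 27.2 = 13.1
dy = 18.9 - 28.1 = -9.2
d = sqrt(171.61 + 84.64) = sqrt(256.25) = 16.0078

16.0078


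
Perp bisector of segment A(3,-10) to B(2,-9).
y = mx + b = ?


Midpoint = (2.5, -9.5)
Slope of AB = dy/dx = 1/(-1) = -1.0000
Perp slope = -dx/dy = 1/1 = 1.0000
b = My - (perp slope)*Mx = -9.5 + (-1*2.5)/1 = -9.5 - 2.5000 = -12.0000

y = 1.0000x - 12.0000


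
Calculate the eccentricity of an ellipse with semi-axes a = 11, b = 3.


c = sqrt(121-9) = sqrt(112) = 10.5830
e = c/a = sqrt(112)/11 = 0.9621

e = 0.9621


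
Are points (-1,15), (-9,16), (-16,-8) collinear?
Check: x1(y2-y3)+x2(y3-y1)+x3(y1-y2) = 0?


-1*(16+ 8) - 9*(-8-15) - 16*(15-16)
= -24 + 207 + 16 = 199

No, not collinear (determinant = 199)


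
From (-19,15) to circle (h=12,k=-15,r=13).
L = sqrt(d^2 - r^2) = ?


d = sqrt((-19-12)^2 + (15+ 15)^2) = sqrt(961+900) = 43.1393
L = sqrt(1861.0000 - 169) = sqrt(1692.0000) = 41.1339

41.1339


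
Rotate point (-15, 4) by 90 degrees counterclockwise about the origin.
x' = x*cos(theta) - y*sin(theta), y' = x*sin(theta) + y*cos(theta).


cos(90) = 0, sin(90) = 1
x' = -15*0 - 4*1 = -4
y' = -15*1 + 4*0 = -15

(-4, -15)


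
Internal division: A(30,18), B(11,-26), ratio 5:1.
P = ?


Px = (5*11 + 1*30)/6 = 85/6 = 14.1667
Py = (5*(-26) + 1*18)/6 = -112/6 = -18.6667

P = (14.1667, -18.6667)


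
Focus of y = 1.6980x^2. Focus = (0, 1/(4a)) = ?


a = 1.6980
4a = 6.7920
focus = (0, 1/6.7920) = (0, 0.1472)

Focus = (0, 0.1472)


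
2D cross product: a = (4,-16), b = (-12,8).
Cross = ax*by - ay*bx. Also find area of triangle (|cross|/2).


cross = 4*8 + 16*(-12) = 32 - 192 = -160
Triangle area = |-160|/2 = 160/2 = 80.0000

cross = -160, triangle area = 80.0000


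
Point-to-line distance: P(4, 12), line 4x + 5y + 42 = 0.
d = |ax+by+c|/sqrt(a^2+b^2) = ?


|4*4 + 5*12 + 42| = |118| = 118
sqrt(16 + 25) = sqrt(41) = 6.4031
d = 118/sqrt(41) = 18.4285

18.4285


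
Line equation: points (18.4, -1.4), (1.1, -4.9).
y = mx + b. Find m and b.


m = (-3.5)/(-17.3) = 0.2023
b = y1 - m*x1 = -1.4 - (-3.5*18.4)/(-17.3) = -1.4 - 3.7225 = -5.1225

y = 0.2023x - 5.1225


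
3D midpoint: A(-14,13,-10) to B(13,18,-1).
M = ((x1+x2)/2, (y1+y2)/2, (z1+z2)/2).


Mx = (-14+13)/2 = -0.5000
My = (13+18)/2 = 15.5000
Mz = (-10- 1)/2 = -5.5000

M = (-0.5000, 15.5000, -5.5000)


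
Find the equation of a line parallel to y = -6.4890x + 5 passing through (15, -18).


Parallel lines have equal slopes.
m2 = -6.4890
b2 = -18 + 6.4890*15 = 79.3350

y = -6.4890x + 79.3350


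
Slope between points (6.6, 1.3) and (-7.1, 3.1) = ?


dy = 3.1 - 1.3 = 1.8
dx = -7.1 - 6.6 = -13.7
m = 1.8/(-13.7) = -0.1314

m = -0.1314


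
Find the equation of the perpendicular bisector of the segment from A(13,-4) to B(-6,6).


Midpoint = (3.5, 1)
Slope of AB = dy/dx = 10/(-19) = -0.5263
Perp slope = -dx/dy = 19/10 = 1.9000
b = My - (perp slope)*Mx = 1 + (-19*3.5)/10 = 1 - 6.6500 = -5.6500

y = 1.9000x - 5.6500


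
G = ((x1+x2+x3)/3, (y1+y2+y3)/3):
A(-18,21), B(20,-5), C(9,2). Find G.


Gx = (-18+20+9)/3 = 11/3 = 3.6667
Gy = (21- 5+2)/3 = 18/3 = 6.0000

G = (3.6667, 6.0000)


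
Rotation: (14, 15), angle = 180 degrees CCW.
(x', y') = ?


cos(180) = -1, sin(180) = 0
x' = 14*(-1) - 15*0 = -14
y' = 14*0 + 15*(-1) = -15

(-14, -15)


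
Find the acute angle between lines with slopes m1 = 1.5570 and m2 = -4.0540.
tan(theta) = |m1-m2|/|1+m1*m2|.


m1-m2 = 5.611
1+m1*m2 = -5.312078
tan(theta) = |5.611/(-5.312078)| = 1.056272
theta = arctan(|5.611/(-5.312078)|) = 46.5676 degrees (acute angle)

46.5676 degrees


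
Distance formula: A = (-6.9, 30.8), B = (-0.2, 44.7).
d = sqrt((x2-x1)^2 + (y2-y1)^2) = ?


dx = -0.2 + 6.9 = 6.7
dy = 44.7 - 30.8 = 13.9
d = sqrt(44.89 + 193.21) = sqrt(238.1) = 15.4305

15.4305


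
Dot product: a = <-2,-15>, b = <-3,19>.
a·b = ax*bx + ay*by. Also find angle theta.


a·b = -2*(-3) - 15*19 = 6 - 285 = -279
|a| = sqrt(4+225) = 15.1327
|b| = sqrt(9+361) = 19.2354
cos(theta) = -279/(sqrt(229)*sqrt(370)) = -279/sqrt(84730) = -0.958486
theta = arccos(-279/sqrt(84730)) = 163.4327 degrees

a·b = -279, theta = 163.4327 deg


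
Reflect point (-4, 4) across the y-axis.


Reflection rule for y-axis: (-x, y)
(-4, 4) -> (4, 4)

(4, 4)


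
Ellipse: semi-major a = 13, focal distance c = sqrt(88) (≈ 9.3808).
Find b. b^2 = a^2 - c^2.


b^2 = 13^2 - (sqrt(88))^2 = 169 - 88 = 81
b = sqrt(81) = 9

b = 9


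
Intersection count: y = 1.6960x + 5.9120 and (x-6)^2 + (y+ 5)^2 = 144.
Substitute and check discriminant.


Substitute y = 1.6960x + 5.9120: (x-6)^2 + (1.6960x+5.9120+ 5)^2 = 144
Expand to Ax^2 + Bx + C = 0, where b-k = 10.912
A = 1+m^2 = 3.876416
B = 2(m(b-k) - h) = 2(1.6960*10.912 - 6) = 25.013504
C = h^2 + (b-k)^2 - r^2 = 36 + 119.071744 - 144 = 11.071744
disc = B^2-4AC = 625.6754 - 171.6747 = 454.0007
disc > 0

2 intersection points


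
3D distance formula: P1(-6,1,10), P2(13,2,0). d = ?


dx=19, dy=1, dz=-10
d = sqrt(361+1+100) = sqrt(462) = 21.4942

21.4942


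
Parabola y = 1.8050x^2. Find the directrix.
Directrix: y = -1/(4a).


a = 1.8050
1/(4a) = 0.1385
directrix: y = -0.1385 = -0.1385

y = -0.1385


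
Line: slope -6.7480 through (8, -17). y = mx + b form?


y + 17 = -6.7480(x - 8)
y = -6.7480x - 17 + 6.7480*8
y = -6.7480x + 36.9840

y = -6.7480x + 36.9840


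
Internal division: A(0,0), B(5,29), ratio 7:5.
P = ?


Px = (7*5 + 5*0)/12 = 35/12 = 2.9167
Py = (7*29 + 5*0)/12 = 203/12 = 16.9167

P = (2.9167, 16.9167)


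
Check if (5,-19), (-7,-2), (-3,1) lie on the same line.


5*(-2-1) - 7*(1+ 19) - 3*(-19+ 2)
= -15 - 140 + 51 = -104

No, not collinear (determinant = -104)


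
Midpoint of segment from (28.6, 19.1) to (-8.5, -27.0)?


Mx = (28.6 - 8.5)/2 = 20.1/2 = 10.0500
My = (19.1 - 27.0)/2 = -7.9/2 = -3.9500

(10.0500, -3.9500)


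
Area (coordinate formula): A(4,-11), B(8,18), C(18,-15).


4*(18+ 15) = 132
8*(-15+ 11) = -32
18*(-11-18) = -522
sum = -422
Area = |-422|/2 = 211.0000

211.0000 sq units


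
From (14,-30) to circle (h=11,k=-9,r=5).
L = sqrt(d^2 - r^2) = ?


d = sqrt((14-11)^2 + (-30+ 9)^2) = sqrt(9+441) = 21.2132
L = sqrt(450.0000 - 25) = sqrt(425.0000) = 20.6155

20.6155


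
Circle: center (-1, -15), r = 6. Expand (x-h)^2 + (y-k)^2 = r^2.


(x+ 1)^2 + (y+ 15)^2 = 6^2
D = -2h = 2, E = -2k = 30
F = h^2+k^2-r^2 = 1+225-36 = 190

x^2 + y^2 + 2x + 30y + 190 = 0


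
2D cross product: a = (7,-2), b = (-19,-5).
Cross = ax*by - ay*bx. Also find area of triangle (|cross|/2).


cross = 7*(-5) + 2*(-19) = -35 - 38 = -73
Triangle area = |-73|/2 = 73/2 = 36.5000

cross = -73, triangle area = 36.5000


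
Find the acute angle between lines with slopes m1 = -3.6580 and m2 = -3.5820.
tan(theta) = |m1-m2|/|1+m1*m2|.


m1-m2 = -0.076
1+m1*m2 = 14.102956
tan(theta) = |-0.076/14.102956| = 0.005389
theta = arctan(|-0.076/14.102956|) = 0.3088 degrees (acute angle)

0.3088 degrees


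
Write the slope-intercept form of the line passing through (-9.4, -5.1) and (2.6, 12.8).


m = (17.9)/(12.0) = 1.4917
b = y1 - m*x1 = -5.1 - (17.9*(-9.4))/(12.0) = -5.1 + 14.0217 = 8.9217

y = 1.4917x + 8.9217


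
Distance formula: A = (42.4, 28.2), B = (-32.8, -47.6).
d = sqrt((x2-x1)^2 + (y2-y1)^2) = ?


dx = -32.8 - 42.4 = -75.2
dy = -47.6 - 28.2 = -75.8
d = sqrt(5655.04 + 5745.64) = sqrt(11400.68) = 106.7740

106.7740


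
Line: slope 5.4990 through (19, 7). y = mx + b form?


y - 7 = 5.4990(x - 19)
y = 5.4990x + 7 - 5.4990*19
y = 5.4990x - 97.4810

y = 5.4990x - 97.4810


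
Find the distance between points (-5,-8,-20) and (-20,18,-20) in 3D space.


dx=-15, dy=26, dz=0
d = sqrt(225+676+0) = sqrt(901) = 30.0167

30.0167


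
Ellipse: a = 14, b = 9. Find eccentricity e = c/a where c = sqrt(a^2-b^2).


c = sqrt(196-81) = sqrt(115) = 10.7238
e = c/a = sqrt(115)/14 = 0.7660

e = 0.7660


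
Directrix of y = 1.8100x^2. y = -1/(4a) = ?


a = 1.8100
1/(4a) = 0.1381
directrix: y = -0.1381 = -0.1381

y = -0.1381


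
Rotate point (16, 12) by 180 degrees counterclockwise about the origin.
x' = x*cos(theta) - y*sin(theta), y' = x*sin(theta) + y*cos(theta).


cos(180) = -1, sin(180) = 0
x' = 16*(-1) - 12*0 = -16
y' = 16*0 + 12*(-1) = -12

(-16, -12)


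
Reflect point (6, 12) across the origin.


Reflection rule for origin: (-x, -y)
(6, 12) -> (-6, -12)

(-6, -12)


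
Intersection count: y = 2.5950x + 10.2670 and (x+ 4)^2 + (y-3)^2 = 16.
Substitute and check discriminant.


Substitute y = 2.5950x + 10.2670: (x+ 4)^2 + (2.5950x+10.2670-3)^2 = 16
Expand to Ax^2 + Bx + C = 0, where b-k = 7.267
A = 1+m^2 = 7.734025
B = 2(m(b-k) - h) = 2(2.5950*7.267 + 4) = 45.71573
C = h^2 + (b-k)^2 - r^2 = 16 + 52.809289 - 16 = 52.809289
disc = B^2-4AC = 2089.9280 - 1633.7134 = 456.2146
disc > 0

2 intersection points


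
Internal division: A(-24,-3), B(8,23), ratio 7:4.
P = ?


Px = (7*8 + 4*(-24))/11 = -40/11 = -3.6364
Py = (7*23 + 4*(-3))/11 = 149/11 = 13.5455

P = (-3.6364, 13.5455)


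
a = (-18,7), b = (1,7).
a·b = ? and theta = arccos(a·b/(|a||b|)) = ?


a·b = -18*1 + 7*7 = -18 + 49 = 31
|a| = sqrt(324+49) = 19.3132
|b| = sqrt(1+49) = 7.0711
cos(theta) = 31/(sqrt(373)*sqrt(50)) = 31/sqrt(18650) = 0.226998
theta = arccos(31/sqrt(18650)) = 76.8796 degrees

a·b = 31, theta = 76.8796 deg


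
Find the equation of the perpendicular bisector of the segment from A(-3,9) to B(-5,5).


Midpoint = (-4, 7)
Slope of AB = dy/dx = -4/(-2) = 2.0000
Perp slope = -dx/dy = -2/4 = -0.5000
b = My - (perp slope)*Mx = 7 + (-2*(-4))/(-4) = 7 - 2.0000 = 5.0000

y = -0.5000x + 5.0000


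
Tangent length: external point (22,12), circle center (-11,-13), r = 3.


d = sqrt((22+ 11)^2 + (12+ 13)^2) = sqrt(1089+625) = 41.4005
L = sqrt(1714.0000 - 9) = sqrt(1705.0000) = 41.2916

41.2916


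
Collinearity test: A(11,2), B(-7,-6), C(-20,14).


11*(-6-14) - 7*(14-2) - 20*(2+ 6)
= -220 - 84 - 160 = -464

No, not collinear (determinant = -464)


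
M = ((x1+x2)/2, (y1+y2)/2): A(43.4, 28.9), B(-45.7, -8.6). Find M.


Mx = (43.4 - 45.7)/2 = -2.3/2 = -1.1500
My = (28.9 - 8.6)/2 = 20.3/2 = 10.1500

(-1.1500, 10.1500)


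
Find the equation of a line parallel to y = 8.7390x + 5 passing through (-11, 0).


Parallel lines have equal slopes.
m2 = 8.7390
b2 = 0 - 8.7390*(-11) = 96.1290

y = 8.7390x + 96.1290


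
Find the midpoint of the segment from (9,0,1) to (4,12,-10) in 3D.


Mx = (9+4)/2 = 6.5000
My = (0+12)/2 = 6.0000
Mz = (1- 10)/2 = -4.5000

M = (6.5000, 6.0000, -4.5000)


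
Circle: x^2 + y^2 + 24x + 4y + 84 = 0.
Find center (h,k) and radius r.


h = -D/2 = -24/2 = -12
k = -E/2 = -4/2 = -2
r^2 = h^2 + k^2 - F = 144 + 4 - 84 = 64
r = 8

Center (-12, -2), radius = 8


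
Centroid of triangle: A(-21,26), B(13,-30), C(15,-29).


Gx = (-21+13+15)/3 = 7/3 = 2.3333
Gy = (26- 30- 29)/3 = -33/3 = -11.0000

G = (2.3333, -11.0000)


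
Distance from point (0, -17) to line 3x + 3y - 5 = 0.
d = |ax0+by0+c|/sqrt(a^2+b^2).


|3*0 + 3*(-17) - 5| = |-56| = 56
sqrt(9 + 9) = sqrt(18) = 4.2426
d = 56/sqrt(18) = 13.1993

13.1993


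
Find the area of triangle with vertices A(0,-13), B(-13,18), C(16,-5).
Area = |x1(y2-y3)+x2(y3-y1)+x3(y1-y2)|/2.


0*(18+ 5) = 0
-13*(-5+ 13) = -104
16*(-13-18) = -496
sum = -600
Area = |-600|/2 = 300.0000

300.0000 sq units


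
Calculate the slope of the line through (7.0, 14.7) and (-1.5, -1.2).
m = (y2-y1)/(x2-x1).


dy = -1.2 - 14.7 = -15.9
dx = -1.5 - 7.0 = -8.5
m = -15.9/(-8.5) = 1.8706

m = 1.8706


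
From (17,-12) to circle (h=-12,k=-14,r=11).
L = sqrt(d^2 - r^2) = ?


d = sqrt((17+ 12)^2 + (-12+ 14)^2) = sqrt(841+4) = 29.0689
L = sqrt(845.0000 - 121) = sqrt(724.0000) = 26.9072

26.9072


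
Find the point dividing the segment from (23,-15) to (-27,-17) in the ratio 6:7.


Px = (6*(-27) + 7*23)/13 = -1/13 = -0.0769
Py = (6*(-17) + 7*(-15))/13 = -207/13 = -15.9231

P = (-0.0769, -15.9231)
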